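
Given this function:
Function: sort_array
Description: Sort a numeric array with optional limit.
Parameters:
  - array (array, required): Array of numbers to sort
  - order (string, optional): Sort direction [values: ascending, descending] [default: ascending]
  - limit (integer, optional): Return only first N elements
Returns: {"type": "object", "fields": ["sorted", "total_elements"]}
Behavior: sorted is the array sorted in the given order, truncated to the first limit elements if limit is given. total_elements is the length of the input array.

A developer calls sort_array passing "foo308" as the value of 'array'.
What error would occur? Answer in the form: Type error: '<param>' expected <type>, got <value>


Spec: 'array' is declared as array; "foo308" is a string.
Type error: 'array' expected array, got "foo308"


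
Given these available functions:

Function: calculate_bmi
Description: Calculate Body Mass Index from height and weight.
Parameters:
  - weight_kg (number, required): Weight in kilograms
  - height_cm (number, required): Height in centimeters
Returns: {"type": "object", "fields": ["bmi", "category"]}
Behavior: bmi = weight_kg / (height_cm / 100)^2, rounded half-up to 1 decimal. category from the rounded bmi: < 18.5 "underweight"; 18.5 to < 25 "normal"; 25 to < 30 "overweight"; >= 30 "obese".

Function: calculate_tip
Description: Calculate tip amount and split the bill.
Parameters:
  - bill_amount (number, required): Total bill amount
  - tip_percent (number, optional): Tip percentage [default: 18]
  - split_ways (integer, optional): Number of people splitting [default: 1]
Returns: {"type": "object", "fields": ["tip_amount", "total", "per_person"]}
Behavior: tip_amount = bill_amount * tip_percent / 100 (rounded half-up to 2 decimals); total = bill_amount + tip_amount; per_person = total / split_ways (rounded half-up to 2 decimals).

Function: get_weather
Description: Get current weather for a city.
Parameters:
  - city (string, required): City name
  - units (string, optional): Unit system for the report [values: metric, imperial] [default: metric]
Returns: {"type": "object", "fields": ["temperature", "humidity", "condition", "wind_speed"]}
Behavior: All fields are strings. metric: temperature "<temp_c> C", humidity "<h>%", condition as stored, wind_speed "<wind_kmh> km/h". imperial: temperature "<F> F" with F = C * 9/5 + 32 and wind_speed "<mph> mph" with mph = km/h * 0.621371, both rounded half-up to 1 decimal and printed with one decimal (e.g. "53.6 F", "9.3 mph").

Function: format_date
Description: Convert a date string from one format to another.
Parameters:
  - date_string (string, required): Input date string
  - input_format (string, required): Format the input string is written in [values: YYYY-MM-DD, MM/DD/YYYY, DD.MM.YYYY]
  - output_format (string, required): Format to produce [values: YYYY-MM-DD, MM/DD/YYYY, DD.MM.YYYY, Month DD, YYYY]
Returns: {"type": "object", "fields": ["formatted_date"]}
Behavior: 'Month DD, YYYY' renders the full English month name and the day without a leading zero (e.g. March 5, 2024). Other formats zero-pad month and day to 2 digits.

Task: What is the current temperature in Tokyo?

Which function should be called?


The task needs a function whose description is: Get current weather for a city.
get_weather


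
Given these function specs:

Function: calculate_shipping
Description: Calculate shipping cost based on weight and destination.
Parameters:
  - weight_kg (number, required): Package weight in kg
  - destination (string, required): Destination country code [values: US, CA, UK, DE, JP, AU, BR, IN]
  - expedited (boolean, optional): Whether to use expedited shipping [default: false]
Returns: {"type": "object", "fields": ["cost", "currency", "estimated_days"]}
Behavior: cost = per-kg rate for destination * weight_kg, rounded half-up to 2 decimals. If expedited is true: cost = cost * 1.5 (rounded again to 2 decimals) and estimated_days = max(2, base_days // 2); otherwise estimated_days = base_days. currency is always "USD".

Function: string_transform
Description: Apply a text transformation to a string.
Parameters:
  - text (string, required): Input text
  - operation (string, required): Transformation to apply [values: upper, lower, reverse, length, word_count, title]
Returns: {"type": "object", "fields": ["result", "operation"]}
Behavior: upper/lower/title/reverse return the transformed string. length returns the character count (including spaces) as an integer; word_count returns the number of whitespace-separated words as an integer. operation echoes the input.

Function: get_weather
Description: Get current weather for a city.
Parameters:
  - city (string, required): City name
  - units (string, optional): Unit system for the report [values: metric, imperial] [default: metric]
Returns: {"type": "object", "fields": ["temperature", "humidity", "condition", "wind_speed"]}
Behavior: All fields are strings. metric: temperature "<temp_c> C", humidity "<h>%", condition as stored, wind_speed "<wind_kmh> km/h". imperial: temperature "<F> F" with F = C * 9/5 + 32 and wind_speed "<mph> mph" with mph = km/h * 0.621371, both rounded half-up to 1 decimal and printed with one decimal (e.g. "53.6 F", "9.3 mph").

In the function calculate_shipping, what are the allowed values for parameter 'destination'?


The calculate_shipping spec declares:
  - destination (string, required): Destination country code [values: US, CA, UK, DE, JP, AU, BR, IN]
Allowed values:
US, CA, UK, DE, JP, AU, BR, IN


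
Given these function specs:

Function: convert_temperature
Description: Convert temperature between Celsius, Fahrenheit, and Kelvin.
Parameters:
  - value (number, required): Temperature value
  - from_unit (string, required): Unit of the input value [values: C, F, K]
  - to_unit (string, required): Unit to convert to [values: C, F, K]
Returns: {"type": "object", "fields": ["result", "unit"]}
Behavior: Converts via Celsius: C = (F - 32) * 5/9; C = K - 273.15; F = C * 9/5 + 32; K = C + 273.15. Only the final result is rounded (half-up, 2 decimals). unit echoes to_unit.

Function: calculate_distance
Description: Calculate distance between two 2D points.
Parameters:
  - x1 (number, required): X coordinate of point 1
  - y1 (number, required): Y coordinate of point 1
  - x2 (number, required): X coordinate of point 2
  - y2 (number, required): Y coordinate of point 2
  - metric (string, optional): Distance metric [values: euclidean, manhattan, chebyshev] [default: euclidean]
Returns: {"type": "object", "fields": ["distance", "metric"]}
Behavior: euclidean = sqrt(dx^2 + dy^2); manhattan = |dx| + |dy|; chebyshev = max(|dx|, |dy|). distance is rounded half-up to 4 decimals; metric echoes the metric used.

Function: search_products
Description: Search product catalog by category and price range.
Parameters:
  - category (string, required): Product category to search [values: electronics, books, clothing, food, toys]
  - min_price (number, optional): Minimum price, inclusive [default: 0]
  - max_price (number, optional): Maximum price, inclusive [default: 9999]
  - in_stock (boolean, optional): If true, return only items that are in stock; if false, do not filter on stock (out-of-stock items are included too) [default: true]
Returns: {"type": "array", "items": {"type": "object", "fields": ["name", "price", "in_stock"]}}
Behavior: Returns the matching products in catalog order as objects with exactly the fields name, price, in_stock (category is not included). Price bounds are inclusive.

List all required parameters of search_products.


Parameters of search_products and their required/optional flag:
  category: required
  min_price: optional
  max_price: optional
  in_stock: optional
category


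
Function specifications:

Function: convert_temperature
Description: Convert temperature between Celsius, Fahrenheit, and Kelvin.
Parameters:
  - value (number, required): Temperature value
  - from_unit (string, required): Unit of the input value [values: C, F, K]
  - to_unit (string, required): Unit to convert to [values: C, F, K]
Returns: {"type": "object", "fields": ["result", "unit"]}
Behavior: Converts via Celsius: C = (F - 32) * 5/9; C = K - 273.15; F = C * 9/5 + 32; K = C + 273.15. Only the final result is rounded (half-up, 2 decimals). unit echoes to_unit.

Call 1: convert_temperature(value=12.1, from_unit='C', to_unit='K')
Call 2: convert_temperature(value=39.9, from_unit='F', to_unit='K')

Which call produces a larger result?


Call 1:
  Input already in C: 12.1
  To K: 12.1 + 273.15 = 285.25
  Round to 2 decimals: 285.25
  -> 285.25 K
Call 2:
  To C: (39.9 - 32) * 5/9 = 4.388889
  To K: 4.388889 + 273.15 = 277.538889
  Round to 2 decimals: 277.54
  -> 277.54 K
Call 1 (285.25 K)


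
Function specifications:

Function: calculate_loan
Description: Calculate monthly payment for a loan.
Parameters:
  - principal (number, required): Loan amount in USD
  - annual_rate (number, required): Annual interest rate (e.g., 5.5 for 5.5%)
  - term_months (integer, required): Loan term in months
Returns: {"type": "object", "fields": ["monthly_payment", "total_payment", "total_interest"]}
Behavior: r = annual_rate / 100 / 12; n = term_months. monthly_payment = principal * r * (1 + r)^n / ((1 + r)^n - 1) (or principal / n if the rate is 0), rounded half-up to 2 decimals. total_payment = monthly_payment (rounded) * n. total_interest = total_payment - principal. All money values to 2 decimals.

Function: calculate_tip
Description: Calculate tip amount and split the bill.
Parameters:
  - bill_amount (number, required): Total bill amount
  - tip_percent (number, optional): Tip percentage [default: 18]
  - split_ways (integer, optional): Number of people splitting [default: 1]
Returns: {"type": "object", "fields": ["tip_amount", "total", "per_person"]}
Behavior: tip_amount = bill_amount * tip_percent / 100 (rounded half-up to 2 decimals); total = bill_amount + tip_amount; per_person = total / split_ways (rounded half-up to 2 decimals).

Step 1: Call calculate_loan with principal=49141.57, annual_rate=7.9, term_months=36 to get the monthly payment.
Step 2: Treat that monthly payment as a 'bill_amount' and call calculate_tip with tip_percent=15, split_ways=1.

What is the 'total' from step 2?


Step 1: calculate_loan(principal=49141.57, annual_rate=7.9, term_months=36)
  r = 7.9 / 100 / 12 = 0.006583333333 (keep full precision)
  (1 + r)^36 = 1.26645706
  monthly_payment = 49141.57 * 0.006583333333 * 1.26645706 / (1.26645706 - 1) = 1537.652207 -> 1537.65
  total_payment = 1537.65 * 36 = 55355.40
  total_interest = 55355.40 - 49141.57 = 6213.83
  -> monthly_payment = 1537.65
Step 2: calculate_tip(bill_amount=1537.65, tip_percent=15, split_ways=1)
  tip_amount = 1537.65 * 15/100 = 230.6475 -> 230.65
  total = 1537.65 + 230.65 = 1768.30
  per_person = 1768.30 / 1 = 1768.3 -> 1768.30
  -> total = 1768.30
$1768.30


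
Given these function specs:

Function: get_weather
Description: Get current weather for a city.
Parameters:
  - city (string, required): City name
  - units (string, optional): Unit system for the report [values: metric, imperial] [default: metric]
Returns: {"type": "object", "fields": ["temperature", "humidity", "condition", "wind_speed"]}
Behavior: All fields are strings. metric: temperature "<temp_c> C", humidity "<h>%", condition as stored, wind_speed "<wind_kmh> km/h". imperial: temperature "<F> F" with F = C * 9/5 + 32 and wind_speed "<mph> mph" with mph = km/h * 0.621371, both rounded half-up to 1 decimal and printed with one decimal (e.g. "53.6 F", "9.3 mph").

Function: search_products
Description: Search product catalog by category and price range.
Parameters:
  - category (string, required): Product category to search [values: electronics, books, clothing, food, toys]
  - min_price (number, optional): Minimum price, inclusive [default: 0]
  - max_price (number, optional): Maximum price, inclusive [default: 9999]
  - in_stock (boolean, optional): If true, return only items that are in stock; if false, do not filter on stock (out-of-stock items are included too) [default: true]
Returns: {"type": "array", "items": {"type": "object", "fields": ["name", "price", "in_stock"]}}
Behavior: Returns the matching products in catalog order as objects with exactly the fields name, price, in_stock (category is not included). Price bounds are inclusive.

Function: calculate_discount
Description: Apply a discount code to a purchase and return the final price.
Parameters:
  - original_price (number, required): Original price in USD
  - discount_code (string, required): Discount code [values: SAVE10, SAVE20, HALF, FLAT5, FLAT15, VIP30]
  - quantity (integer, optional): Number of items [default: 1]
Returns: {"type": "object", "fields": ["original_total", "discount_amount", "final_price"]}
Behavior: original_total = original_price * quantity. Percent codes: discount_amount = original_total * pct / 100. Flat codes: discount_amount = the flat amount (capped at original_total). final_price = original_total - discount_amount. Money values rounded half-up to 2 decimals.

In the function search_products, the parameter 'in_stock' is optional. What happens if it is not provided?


The search_products spec declares:
  - in_stock (boolean, optional): If true, return only items that are in stock; if false, do not filter on stock (out-of-stock items are included too) [default: true]
It defaults to true


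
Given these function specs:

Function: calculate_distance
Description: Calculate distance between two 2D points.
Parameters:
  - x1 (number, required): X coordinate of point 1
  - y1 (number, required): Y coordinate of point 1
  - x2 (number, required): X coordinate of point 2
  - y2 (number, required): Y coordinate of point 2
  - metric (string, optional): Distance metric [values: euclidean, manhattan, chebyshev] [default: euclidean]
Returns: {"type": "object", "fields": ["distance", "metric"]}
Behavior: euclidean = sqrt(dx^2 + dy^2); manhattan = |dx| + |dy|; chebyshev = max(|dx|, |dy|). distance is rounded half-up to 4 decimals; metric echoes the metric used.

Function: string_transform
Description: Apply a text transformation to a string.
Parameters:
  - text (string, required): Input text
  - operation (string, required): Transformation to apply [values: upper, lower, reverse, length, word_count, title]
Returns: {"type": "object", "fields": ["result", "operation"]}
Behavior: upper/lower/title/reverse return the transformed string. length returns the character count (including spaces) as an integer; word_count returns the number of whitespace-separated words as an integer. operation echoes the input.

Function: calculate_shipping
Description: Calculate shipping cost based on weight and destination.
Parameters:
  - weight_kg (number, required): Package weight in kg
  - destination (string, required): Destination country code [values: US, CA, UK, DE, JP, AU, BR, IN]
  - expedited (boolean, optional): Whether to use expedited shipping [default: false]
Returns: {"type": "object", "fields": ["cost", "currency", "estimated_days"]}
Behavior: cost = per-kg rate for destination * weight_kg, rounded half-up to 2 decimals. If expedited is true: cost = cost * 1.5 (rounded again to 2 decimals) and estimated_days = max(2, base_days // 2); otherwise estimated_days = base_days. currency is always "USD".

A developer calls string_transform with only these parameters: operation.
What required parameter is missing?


Required parameters: text, operation
Provided: operation
Missing: text
text


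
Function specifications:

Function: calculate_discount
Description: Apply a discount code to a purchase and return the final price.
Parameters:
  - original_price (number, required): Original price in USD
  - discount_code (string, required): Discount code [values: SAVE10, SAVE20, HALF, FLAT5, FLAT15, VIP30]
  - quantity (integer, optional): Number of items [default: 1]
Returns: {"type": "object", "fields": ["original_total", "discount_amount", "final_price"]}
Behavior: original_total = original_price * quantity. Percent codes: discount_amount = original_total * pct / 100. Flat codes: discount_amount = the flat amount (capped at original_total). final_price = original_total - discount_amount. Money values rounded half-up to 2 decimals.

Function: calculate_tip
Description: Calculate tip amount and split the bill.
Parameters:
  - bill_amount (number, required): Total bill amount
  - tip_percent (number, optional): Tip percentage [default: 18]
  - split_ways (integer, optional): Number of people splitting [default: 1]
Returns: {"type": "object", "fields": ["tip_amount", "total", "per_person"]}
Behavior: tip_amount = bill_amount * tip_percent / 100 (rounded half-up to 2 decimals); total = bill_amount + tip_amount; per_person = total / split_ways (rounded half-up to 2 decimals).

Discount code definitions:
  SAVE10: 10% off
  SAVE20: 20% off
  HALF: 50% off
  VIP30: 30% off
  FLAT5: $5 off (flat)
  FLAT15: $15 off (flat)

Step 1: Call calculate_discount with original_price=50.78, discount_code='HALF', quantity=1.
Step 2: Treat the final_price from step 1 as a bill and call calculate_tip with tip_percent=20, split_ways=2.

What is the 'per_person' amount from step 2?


Step 1: calculate_discount(original_price=50.78, discount_code=HALF, quantity=1)
  original_total = 50.78 * 1 = 50.78
  HALF = 50% off: discount_amount = 50.78 * 50/100 = 25.39 -> 25.39
  final_price = 50.78 - 25.39 = 25.39
  -> final_price = 25.39
Step 2: calculate_tip(bill_amount=25.39, tip_percent=20, split_ways=2)
  tip_amount = 25.39 * 20/100 = 5.078 -> 5.08
  total = 25.39 + 5.08 = 30.47
  per_person = 30.47 / 2 = 15.235 -> 15.24
  -> per_person = 15.24
$15.24


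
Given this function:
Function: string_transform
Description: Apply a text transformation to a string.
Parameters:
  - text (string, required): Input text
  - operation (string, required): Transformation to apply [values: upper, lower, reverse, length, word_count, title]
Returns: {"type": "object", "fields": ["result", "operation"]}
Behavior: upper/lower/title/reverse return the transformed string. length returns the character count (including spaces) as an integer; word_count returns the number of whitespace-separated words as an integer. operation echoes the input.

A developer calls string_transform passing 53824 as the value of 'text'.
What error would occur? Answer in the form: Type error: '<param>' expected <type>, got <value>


Spec: 'text' is declared as string; 53824 is an integer.
Type error: 'text' expected string, got 53824


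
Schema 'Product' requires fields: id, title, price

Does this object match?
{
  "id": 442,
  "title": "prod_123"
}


Checking required fields...
Missing: price
Invalid - missing required field 'price'


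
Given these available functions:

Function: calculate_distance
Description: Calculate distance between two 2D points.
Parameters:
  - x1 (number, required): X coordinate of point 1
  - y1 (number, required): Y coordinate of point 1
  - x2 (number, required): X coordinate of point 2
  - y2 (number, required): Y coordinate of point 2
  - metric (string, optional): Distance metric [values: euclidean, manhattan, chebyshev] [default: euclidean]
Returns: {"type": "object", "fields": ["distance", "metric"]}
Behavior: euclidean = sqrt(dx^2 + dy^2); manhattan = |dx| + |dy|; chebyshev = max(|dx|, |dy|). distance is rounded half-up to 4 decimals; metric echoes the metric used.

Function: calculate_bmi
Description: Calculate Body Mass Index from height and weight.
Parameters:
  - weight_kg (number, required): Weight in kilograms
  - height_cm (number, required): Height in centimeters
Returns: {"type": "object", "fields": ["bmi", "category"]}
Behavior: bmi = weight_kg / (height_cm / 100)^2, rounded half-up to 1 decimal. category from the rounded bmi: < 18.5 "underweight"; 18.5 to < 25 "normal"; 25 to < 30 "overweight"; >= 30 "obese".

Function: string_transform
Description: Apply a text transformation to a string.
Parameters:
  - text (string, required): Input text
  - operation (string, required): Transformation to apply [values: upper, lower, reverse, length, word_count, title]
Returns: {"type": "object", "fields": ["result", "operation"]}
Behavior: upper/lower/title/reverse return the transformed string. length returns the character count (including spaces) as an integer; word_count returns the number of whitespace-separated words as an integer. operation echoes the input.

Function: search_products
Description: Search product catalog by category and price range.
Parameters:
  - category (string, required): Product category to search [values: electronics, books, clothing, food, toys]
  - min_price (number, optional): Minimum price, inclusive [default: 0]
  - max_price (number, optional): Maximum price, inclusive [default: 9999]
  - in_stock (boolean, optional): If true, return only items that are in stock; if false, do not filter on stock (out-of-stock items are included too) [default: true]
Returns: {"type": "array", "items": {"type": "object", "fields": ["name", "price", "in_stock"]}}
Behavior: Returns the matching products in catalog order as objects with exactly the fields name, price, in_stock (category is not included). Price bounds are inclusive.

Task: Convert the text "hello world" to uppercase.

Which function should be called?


The task needs a function whose description is: Apply a text transformation to a string.
string_transform


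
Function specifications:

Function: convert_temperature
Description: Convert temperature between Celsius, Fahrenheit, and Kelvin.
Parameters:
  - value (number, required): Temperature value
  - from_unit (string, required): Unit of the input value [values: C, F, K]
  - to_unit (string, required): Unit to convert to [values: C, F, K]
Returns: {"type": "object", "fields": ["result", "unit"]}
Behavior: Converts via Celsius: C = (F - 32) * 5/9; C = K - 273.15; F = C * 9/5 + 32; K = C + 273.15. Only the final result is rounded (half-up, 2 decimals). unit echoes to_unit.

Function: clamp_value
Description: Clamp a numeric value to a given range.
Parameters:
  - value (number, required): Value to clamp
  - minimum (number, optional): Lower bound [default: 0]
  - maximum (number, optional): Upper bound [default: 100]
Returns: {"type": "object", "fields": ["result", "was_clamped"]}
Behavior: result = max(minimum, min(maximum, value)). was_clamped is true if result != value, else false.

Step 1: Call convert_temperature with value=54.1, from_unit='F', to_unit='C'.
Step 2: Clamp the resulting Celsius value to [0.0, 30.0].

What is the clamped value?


Step 1: convert_temperature(value=54.1, from_unit=F, to_unit=C)
  To C: (54.1 - 32) * 5/9 = 12.277778
  Target is C: 12.277778
  Round to 2 decimals: 12.28
  -> result = 12.28 C
Step 2: clamp_value(value=12.28, minimum=0.0, maximum=30.0)
  result = max(0.0, min(30.0, 12.28)) = max(0.0, 12.28) = 12.28
  was_clamped = (12.28 != 12.28) = false
  -> result = 12.28
12.28


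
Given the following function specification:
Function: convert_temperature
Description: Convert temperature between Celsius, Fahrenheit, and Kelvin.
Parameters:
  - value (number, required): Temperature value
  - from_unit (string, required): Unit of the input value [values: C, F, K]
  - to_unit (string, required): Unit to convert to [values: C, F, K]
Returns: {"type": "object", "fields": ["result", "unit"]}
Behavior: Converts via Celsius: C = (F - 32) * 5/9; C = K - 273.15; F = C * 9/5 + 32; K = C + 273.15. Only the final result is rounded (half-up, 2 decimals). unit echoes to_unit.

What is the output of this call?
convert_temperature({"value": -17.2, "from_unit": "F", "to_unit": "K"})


To C: (-17.2 - 32) * 5/9 = -27.333333
To K: -27.333333 + 273.15 = 245.816667
Round to 2 decimals: 245.82
Output:
{"result": 245.82, "unit": "K"}


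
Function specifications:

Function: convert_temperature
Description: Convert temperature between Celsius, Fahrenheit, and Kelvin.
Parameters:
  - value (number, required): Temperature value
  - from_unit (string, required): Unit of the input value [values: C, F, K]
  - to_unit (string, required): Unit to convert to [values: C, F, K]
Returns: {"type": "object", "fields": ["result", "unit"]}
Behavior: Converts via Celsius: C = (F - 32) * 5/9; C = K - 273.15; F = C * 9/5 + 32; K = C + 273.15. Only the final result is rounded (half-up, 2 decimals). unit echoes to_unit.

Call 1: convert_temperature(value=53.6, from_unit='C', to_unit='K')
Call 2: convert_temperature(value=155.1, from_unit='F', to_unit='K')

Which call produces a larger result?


Call 1:
  Input already in C: 53.6
  To K: 53.6 + 273.15 = 326.75
  Round to 2 decimals: 326.75
  -> 326.75 K
Call 2:
  To C: (155.1 - 32) * 5/9 = 68.388889
  To K: 68.388889 + 273.15 = 341.538889
  Round to 2 decimals: 341.54
  -> 341.54 K
Call 2 (341.54 K)


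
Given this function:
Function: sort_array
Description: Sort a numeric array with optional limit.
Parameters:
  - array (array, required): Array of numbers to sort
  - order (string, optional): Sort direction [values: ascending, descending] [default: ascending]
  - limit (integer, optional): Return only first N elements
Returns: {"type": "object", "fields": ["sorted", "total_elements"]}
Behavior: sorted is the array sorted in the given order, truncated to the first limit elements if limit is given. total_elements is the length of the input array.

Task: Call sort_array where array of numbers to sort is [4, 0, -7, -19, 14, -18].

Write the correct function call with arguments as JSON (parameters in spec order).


Mapping each described value to its parameter name:
  'Array of numbers to sort' -> array = [4, 0, -7, -19, 14, -18]
sort_array({"array": [4, 0, -7, -19, 14, -18]})


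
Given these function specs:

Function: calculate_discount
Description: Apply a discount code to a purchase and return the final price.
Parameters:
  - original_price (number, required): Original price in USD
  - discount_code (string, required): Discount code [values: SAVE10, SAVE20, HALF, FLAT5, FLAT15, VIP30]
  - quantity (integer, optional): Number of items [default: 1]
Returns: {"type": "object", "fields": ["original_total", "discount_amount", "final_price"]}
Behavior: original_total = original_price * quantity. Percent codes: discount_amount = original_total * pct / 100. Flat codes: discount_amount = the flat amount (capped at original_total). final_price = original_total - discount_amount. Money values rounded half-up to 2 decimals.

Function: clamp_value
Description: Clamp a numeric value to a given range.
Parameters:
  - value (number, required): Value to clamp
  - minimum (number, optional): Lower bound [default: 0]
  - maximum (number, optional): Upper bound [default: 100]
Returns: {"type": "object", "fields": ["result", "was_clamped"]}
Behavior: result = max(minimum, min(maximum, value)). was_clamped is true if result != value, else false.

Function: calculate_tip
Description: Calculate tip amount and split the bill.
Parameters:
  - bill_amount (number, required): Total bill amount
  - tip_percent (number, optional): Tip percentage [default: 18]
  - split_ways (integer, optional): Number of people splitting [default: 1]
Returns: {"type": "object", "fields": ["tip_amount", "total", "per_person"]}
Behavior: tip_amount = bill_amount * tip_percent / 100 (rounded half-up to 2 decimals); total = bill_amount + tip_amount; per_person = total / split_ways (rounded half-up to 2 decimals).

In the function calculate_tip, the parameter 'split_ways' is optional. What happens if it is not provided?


The calculate_tip spec declares:
  - split_ways (integer, optional): Number of people splitting [default: 1]
It defaults to 1


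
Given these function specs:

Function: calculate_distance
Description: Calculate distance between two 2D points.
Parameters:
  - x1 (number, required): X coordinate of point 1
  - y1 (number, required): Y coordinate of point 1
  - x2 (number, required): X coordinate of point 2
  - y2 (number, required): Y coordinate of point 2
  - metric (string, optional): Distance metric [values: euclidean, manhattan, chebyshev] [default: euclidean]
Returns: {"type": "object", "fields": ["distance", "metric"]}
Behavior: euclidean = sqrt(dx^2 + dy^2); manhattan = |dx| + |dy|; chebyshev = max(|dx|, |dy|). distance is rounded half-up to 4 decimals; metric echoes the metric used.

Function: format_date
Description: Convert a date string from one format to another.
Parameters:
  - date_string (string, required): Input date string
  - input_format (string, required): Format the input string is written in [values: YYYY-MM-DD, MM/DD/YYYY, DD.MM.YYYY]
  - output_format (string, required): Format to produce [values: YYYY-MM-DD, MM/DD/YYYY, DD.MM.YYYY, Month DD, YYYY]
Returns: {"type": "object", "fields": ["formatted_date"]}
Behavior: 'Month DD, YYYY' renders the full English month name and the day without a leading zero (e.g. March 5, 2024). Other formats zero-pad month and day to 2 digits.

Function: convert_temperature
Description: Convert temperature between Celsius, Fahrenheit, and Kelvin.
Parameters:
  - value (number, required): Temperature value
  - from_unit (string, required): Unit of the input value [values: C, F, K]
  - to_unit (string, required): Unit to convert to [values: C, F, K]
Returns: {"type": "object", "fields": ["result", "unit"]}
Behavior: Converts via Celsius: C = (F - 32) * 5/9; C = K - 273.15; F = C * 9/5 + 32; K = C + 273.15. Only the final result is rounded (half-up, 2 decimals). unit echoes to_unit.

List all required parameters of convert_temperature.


Parameters of convert_temperature and their required/optional flag:
  value: required
  from_unit: required
  to_unit: required
from_unit, to_unit, value


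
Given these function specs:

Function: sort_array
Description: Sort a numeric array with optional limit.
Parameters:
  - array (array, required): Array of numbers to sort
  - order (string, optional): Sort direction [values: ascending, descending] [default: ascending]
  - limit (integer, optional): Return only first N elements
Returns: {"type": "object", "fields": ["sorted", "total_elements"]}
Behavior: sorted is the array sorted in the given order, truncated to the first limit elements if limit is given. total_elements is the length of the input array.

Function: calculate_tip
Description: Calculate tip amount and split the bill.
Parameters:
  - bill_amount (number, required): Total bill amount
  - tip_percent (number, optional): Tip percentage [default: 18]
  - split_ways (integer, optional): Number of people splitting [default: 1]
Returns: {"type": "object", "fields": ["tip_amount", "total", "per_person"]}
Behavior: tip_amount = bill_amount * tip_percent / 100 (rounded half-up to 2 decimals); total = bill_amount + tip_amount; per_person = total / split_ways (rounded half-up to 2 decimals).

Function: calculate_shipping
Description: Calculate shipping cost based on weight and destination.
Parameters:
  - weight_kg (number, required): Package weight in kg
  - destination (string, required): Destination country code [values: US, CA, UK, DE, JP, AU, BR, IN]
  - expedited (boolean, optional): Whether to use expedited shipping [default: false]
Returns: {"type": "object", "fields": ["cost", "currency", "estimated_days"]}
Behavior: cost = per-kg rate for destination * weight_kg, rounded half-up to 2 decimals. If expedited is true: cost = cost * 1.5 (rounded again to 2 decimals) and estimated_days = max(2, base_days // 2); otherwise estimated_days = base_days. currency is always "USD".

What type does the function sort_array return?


The sort_array spec declares Returns: {"type": "object", "fields": ["sorted", "total_elements"]}
Type:
object


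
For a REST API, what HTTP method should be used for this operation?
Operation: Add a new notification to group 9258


GET = read, POST = create, PUT = update/replace, DELETE = remove
This operation is a create.
POST


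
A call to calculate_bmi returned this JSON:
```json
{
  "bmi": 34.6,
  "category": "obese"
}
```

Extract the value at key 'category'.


obese


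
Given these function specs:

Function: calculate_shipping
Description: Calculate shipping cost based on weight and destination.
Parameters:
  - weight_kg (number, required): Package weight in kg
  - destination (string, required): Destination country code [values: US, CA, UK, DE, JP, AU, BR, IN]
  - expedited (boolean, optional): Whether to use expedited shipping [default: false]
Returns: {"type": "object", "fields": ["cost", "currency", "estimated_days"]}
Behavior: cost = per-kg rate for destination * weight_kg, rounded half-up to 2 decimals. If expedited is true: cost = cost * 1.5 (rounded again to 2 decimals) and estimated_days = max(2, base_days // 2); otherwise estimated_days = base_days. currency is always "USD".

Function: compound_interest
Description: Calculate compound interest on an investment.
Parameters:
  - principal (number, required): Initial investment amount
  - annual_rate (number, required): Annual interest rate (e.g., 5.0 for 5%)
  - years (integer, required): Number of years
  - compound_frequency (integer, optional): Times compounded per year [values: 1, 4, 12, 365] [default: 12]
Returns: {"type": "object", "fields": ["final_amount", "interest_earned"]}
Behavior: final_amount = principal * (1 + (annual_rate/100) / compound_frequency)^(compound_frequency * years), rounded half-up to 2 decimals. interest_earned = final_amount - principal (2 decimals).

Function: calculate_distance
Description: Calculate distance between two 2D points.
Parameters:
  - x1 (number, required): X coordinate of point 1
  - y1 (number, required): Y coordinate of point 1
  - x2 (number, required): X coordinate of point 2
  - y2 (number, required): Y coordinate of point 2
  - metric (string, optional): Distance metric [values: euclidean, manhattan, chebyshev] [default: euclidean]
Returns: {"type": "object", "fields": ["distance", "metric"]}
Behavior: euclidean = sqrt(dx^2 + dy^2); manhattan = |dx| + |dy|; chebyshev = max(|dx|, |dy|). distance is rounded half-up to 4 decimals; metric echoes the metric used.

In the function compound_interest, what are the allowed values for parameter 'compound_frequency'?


The compound_interest spec declares:
  - compound_frequency (integer, optional): Times compounded per year [values: 1, 4, 12, 365] [default: 12]
Allowed values:
1, 4, 12, 365


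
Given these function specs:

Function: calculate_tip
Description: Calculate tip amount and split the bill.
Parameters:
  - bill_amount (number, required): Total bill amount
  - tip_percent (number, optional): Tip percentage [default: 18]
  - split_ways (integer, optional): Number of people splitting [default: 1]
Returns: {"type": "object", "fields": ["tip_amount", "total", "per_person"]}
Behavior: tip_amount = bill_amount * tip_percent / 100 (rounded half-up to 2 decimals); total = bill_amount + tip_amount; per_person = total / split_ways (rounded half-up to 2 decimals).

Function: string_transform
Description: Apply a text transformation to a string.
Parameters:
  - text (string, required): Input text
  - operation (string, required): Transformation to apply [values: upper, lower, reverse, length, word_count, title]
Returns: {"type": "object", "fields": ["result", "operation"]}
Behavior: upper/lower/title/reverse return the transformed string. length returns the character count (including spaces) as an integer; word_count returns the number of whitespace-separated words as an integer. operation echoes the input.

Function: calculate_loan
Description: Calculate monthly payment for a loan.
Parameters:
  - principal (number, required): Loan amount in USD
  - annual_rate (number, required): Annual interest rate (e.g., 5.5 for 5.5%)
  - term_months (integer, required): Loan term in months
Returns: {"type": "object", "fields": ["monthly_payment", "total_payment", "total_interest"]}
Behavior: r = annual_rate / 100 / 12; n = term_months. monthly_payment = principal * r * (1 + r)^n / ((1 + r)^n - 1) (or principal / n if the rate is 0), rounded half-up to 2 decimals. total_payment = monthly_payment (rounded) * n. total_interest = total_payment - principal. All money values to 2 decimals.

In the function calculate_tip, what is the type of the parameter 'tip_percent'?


The calculate_tip spec declares:
  - tip_percent (number, optional): Tip percentage [default: 18]
Type:
number


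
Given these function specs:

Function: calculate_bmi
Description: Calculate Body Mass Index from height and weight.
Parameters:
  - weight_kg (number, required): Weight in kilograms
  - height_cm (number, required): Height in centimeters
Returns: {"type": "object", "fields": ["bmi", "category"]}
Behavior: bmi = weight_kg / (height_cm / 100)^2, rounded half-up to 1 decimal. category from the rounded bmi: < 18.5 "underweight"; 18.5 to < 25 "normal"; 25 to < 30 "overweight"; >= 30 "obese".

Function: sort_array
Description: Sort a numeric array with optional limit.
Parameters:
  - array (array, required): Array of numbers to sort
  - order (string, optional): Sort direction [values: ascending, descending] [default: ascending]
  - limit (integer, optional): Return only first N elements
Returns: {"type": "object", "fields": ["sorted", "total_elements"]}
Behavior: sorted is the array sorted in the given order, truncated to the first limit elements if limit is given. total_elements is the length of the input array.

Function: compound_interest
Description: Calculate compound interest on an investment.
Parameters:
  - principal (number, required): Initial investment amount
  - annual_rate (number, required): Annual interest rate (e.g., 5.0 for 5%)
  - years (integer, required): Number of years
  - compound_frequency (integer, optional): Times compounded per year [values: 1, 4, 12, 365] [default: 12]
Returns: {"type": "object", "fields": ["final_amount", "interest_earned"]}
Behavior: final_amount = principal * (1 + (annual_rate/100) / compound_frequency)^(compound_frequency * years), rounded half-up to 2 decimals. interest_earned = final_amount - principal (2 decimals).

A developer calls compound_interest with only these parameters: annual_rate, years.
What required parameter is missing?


Required parameters: principal, annual_rate, years
Provided: annual_rate, years
Missing: principal
principal


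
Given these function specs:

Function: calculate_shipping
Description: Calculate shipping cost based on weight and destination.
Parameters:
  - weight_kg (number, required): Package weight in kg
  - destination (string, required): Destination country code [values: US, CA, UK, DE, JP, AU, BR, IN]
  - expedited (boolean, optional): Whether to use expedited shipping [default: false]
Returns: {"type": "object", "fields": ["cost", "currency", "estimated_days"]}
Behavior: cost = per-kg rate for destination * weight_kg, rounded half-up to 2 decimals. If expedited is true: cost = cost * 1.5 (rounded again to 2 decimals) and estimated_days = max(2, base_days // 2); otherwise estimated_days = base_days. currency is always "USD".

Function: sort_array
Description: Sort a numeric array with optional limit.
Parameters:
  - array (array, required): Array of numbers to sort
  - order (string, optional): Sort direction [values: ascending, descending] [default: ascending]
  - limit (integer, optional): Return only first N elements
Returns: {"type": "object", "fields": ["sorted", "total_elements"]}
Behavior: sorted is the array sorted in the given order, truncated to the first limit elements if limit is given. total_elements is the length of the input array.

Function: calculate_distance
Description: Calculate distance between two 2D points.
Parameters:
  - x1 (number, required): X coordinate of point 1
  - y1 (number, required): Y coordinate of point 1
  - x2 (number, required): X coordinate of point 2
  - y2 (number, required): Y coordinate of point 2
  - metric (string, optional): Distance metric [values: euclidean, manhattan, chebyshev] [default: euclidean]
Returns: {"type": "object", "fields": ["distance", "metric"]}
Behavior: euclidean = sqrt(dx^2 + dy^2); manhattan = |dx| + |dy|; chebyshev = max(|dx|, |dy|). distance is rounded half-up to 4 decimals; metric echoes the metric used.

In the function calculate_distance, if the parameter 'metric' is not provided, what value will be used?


The calculate_distance spec declares:
  - metric (string, optional): Distance metric [values: euclidean, manhattan, chebyshev] [default: euclidean]
Default:
euclidean


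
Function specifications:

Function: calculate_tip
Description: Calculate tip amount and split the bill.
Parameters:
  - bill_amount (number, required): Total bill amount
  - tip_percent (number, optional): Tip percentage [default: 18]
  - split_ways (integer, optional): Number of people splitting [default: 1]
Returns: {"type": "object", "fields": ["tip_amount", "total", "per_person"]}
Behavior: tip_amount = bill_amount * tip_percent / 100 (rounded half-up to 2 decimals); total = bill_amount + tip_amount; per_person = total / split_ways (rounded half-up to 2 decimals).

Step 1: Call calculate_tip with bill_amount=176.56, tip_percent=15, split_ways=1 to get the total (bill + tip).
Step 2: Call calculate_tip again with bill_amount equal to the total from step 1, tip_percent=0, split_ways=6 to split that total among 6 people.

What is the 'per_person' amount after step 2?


Step 1: calculate_tip(bill_amount=176.56, tip_percent=15, split_ways=1)
  tip_amount = 176.56 * 15/100 = 26.484 -> 26.48
  total = 176.56 + 26.48 = 203.04
  per_person = 203.04 / 1 = 203.04 -> 203.04
  -> total = 203.04
Step 2: calculate_tip(bill_amount=203.04, tip_percent=0, split_ways=6)
  tip_amount = 203.04 * 0/100 = 0 -> 0.00
  total = 203.04 + 0.00 = 203.04
  per_person = 203.04 / 6 = 33.84 -> 33.84
  -> per_person = 33.84
$33.84
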